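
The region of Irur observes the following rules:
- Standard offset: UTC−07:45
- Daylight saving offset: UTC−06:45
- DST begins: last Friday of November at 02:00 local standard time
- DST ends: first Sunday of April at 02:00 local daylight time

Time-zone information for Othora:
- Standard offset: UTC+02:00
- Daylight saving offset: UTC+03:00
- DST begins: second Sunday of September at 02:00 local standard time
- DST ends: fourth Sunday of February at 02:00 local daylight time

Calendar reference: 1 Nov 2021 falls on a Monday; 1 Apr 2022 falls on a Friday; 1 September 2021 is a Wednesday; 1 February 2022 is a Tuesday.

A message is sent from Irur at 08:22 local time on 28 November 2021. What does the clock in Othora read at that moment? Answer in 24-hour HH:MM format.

18:07

1 November 2021 is a Monday, so Fridays fall on 5, 12, 19, 26; the last is November 26.
1 April 2022 is a Friday, so the first Sunday is April 3.
Daylight saving runs 26 November 2021 – 3 April 2022; 28 November 2021 is inside that window, so Irur is at UTC−06:45.
08:22 Irur + 6h45m = 15:07 UTC.
1 September 2021 is a Wednesday, so the first Sunday is September 5 and the second is September 12.
1 February 2022 is a Tuesday, so the first Sunday is February 6 and the fourth is February 27.
At the standard offset (UTC+02:00), 15:07 UTC + 2h = 17:07 Othora standard time.
Daylight saving runs 12 September 2021 – 27 February 2022; the standard-time date in Othora, 28 November 2021, is inside that window, so Othora is at UTC+03:00.
15:07 UTC + 3h = 18:07 Othora.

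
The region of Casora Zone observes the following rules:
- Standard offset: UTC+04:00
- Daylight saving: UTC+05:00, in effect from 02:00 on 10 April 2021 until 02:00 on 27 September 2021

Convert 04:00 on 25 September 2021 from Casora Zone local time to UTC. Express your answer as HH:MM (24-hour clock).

Daylight saving runs 10 April – 27 September; 25 September 2021 is inside that window, so Casora Zone is at UTC+05:00.
04:00 local − 5h = 23:00 UTC (rolling into the previous day, 24 September 2021).

23:00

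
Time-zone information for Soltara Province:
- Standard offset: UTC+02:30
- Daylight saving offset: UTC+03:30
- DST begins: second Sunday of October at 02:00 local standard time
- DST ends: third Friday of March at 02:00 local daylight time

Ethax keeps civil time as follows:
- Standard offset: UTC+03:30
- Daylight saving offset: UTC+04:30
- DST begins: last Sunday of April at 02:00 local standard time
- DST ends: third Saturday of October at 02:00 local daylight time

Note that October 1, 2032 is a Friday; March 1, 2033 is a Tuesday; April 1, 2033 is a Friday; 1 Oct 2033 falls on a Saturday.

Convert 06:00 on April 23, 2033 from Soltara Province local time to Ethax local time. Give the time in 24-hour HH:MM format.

07:00

1 October 2032 is a Friday, so the first Sunday is October 3 and the second is October 10.
1 March 2033 is a Tuesday, so the first Friday is March 4 and the third is March 18.
April 23, 2033 is outside the daylight-saving period (10 October 2032 – 18 March 2033), so Soltara Province is on standard time, UTC+02:30.
06:00 Soltara Province − 2h30m = 03:30 UTC.
1 April 2033 is a Friday, so Sundays fall on 3, 10, 17, 24; the last is April 24.
1 October 2033 is a Saturday, so the first Saturday is October 1 and the third is October 15.
At the standard offset (UTC+03:30), 03:30 UTC + 3h30m = 07:00 Ethax standard time.
The standard-time date in Ethax, April 23, 2033, is outside the daylight-saving period (24 April – 15 October), so Ethax is on standard time, UTC+03:30.
03:30 UTC + 3h30m = 07:00 Ethax.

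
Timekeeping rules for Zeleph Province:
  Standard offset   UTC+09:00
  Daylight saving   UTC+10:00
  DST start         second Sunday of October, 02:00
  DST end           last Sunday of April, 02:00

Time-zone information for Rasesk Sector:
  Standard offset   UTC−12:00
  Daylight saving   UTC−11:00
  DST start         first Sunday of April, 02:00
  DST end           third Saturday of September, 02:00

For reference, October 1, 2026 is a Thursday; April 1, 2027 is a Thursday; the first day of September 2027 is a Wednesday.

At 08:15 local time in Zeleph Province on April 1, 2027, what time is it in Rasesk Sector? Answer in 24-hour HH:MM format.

1 October 2026 is a Thursday, so the first Sunday is October 4 and the second is October 11.
1 April 2027 is a Thursday, so Sundays fall on 4, 11, 18, 25; the last is April 25.
Daylight saving runs 11 October 2026 – 25 April 2027; April 1, 2027 is inside that window, so Zeleph Province is at UTC+10:00.
08:15 Zeleph Province − 10h = 22:15 UTC (rolling into the previous day, 31 March 2027).
1 April 2027 is a Thursday, so the first Sunday is April 4.
1 September 2027 is a Wednesday, so the first Saturday is September 4 and the third is September 18.
At the standard offset (UTC−12:00), 22:15 UTC − 12h = 10:15 Rasesk Sector standard time.
The standard-time date in Rasesk Sector, March 31, 2027, does not fall between 4 April and 18 September, so daylight saving is not in effect and Rasesk Sector is at UTC−12:00.
22:15 UTC − 12h = 10:15 Rasesk Sector.

10:15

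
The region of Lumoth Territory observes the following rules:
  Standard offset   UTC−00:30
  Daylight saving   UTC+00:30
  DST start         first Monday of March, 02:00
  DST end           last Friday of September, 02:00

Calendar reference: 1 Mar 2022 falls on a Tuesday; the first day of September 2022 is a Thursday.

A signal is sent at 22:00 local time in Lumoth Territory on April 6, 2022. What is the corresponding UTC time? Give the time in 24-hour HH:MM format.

21:30

1 March 2022 is a Tuesday, so the first Monday is March 7.
1 September 2022 is a Thursday, so Fridays fall on 2, 9, 16, 23, 30; the last is September 30.
Daylight saving runs 7 March – 30 September; April 6, 2022 is inside that window, so Lumoth Territory is at UTC+00:30.
22:00 local − 0h30m = 21:30 UTC.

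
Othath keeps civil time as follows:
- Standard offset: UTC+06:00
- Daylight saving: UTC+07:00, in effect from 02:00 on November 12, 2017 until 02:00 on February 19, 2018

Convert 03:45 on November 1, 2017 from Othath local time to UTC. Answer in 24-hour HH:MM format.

21:45

November 1, 2017 is outside the daylight-saving period (12 November 2017 – 19 February 2018), so Othath is on standard time, UTC+06:00.
03:45 local − 6h = 21:45 UTC (rolling into the previous day, 31 October 2017).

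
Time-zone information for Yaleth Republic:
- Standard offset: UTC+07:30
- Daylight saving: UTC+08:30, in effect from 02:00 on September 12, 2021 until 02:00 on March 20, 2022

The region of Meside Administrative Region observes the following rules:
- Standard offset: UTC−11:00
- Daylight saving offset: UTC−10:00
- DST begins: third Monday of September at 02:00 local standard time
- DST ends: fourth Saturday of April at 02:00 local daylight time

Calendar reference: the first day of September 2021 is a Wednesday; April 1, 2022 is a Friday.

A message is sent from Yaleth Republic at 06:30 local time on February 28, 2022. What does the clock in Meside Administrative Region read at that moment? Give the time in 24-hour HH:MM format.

12:00

Daylight saving runs 12 September 2021 – 20 March 2022; February 28, 2022 is inside that window, so Yaleth Republic is at UTC+08:30.
06:30 Yaleth Republic − 8h30m = 22:00 UTC (rolling into the previous day, 27 February 2022).
1 September 2021 is a Wednesday, so the first Monday is September 6 and the third is September 20.
1 April 2022 is a Friday, so the first Saturday is April 2 and the fourth is April 23.
At the standard offset (UTC−11:00), 22:00 UTC − 11h = 11:00 Meside Administrative Region standard time.
The standard-time date in Meside Administrative Region, February 27, 2022, lies within the daylight-saving period (20 September 2021 – 23 April 2022), so Meside Administrative Region is on daylight time, UTC−10:00.
22:00 UTC − 10h = 12:00 Meside Administrative Region.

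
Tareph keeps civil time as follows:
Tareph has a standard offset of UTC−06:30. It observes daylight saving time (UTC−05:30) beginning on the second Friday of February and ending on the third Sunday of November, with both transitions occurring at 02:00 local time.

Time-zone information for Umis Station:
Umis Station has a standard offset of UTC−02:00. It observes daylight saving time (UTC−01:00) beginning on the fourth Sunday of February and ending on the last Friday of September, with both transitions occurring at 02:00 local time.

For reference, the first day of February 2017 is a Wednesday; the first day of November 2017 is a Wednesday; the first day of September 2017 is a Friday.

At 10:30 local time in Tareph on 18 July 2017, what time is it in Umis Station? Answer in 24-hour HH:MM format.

15:00

1 February 2017 is a Wednesday, so the first Friday is February 3 and the second is February 10.
1 November 2017 is a Wednesday, so the first Sunday is November 5 and the third is November 19.
18 July 2017 lies within the daylight-saving period (10 February – 19 November), so Tareph is on daylight time, UTC−05:30.
10:30 Tareph + 5h30m = 16:00 UTC.
1 February 2017 is a Wednesday, so the first Sunday is February 5 and the fourth is February 26.
1 September 2017 is a Friday, so Fridays fall on 1, 8, 15, 22, 29; the last is September 29.
At the standard offset (UTC−02:00), 16:00 UTC − 2h = 14:00 Umis Station standard time.
Daylight saving runs 26 February – 29 September; the standard-time date in Umis Station, 18 July 2017, is inside that window, so Umis Station is at UTC−01:00.
16:00 UTC − 1h = 15:00 Umis Station.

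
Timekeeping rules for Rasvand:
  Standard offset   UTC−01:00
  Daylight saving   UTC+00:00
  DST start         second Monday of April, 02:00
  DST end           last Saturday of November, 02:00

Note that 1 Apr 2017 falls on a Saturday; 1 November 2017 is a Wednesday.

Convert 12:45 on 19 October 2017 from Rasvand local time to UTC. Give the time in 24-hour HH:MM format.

12:45

1 April 2017 is a Saturday, so the first Monday is April 3 and the second is April 10.
1 November 2017 is a Wednesday, so Saturdays fall on 4, 11, 18, 25; the last is November 25.
19 October 2017 falls between 10 April and 25 November, so daylight saving is in effect and Rasvand is at UTC+00:00.
12:45 local − 0h = 12:45 UTC.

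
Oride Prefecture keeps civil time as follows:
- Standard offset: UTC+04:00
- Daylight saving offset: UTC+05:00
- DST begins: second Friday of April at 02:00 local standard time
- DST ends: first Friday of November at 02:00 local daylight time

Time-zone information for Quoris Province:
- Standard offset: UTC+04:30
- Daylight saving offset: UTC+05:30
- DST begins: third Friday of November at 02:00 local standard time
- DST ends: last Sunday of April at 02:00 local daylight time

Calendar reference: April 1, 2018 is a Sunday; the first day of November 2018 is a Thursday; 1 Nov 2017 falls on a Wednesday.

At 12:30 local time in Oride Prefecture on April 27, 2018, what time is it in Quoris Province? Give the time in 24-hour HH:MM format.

13:00

1 April 2018 is a Sunday, so the first Friday is April 6 and the second is April 13.
1 November 2018 is a Thursday, so the first Friday is November 2.
April 27, 2018 lies within the daylight-saving period (13 April – 2 November), so Oride Prefecture is on daylight time, UTC+05:00.
12:30 Oride Prefecture − 5h = 07:30 UTC.
1 November 2017 is a Wednesday, so the first Friday is November 3 and the third is November 17.
1 April 2018 is a Sunday, so Sundays fall on 1, 8, 15, 22, 29; the last is April 29.
At the standard offset (UTC+04:30), 07:30 UTC + 4h30m = 12:00 Quoris Province standard time.
The standard-time date in Quoris Province, April 27, 2018, lies within the daylight-saving period (17 November 2017 – 29 April 2018), so Quoris Province is on daylight time, UTC+05:30.
07:30 UTC + 5h30m = 13:00 Quoris Province.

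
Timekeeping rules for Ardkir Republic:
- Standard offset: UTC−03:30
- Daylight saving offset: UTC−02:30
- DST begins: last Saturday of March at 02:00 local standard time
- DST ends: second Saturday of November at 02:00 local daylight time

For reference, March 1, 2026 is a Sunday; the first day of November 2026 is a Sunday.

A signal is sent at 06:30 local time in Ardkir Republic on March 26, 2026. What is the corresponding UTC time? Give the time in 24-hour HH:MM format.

1 March 2026 is a Sunday, so Saturdays fall on 7, 14, 21, 28; the last is March 28.
1 November 2026 is a Sunday, so the first Saturday is November 7 and the second is November 14.
Daylight saving runs 28 March – 14 November; March 26, 2026 is outside that window, so Ardkir Republic is on standard time at UTC−03:30.
06:30 local + 3h30m = 10:00 UTC.

10:00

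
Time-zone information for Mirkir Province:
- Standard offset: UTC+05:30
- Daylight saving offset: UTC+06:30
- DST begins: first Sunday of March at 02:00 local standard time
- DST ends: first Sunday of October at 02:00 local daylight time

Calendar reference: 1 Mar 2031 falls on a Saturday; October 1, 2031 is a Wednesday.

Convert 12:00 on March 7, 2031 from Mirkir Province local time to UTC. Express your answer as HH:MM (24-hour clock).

05:30

1 March 2031 is a Saturday, so the first Sunday is March 2.
1 October 2031 is a Wednesday, so the first Sunday is October 5.
March 7, 2031 lies within the daylight-saving period (2 March – 5 October), so Mirkir Province is on daylight time, UTC+06:30.
12:00 local − 6h30m = 05:30 UTC.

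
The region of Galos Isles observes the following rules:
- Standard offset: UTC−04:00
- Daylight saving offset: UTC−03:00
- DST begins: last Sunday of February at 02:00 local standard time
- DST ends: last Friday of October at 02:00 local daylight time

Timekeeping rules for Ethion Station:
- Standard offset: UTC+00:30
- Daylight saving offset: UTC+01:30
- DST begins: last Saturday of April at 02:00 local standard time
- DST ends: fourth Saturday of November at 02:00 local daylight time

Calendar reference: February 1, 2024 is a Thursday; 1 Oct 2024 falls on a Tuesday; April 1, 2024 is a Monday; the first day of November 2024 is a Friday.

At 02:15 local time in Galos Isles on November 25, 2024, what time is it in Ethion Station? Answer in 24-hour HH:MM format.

06:45

1 February 2024 is a Thursday, so Sundays fall on 4, 11, 18, 25; the last is February 25.
1 October 2024 is a Tuesday, so Fridays fall on 4, 11, 18, 25; the last is October 25.
November 25, 2024 is outside the daylight-saving period (25 February – 25 October), so Galos Isles is on standard time, UTC−04:00.
02:15 Galos Isles + 4h = 06:15 UTC.
1 April 2024 is a Monday, so Saturdays fall on 6, 13, 20, 27; the last is April 27.
1 November 2024 is a Friday, so the first Saturday is November 2 and the fourth is November 23.
At the standard offset (UTC+00:30), 06:15 UTC + 0h30m = 06:45 Ethion Station standard time.
The standard-time date in Ethion Station, November 25, 2024, is outside the daylight-saving period (27 April – 23 November), so Ethion Station is on standard time, UTC+00:30.
06:15 UTC + 0h30m = 06:45 Ethion Station.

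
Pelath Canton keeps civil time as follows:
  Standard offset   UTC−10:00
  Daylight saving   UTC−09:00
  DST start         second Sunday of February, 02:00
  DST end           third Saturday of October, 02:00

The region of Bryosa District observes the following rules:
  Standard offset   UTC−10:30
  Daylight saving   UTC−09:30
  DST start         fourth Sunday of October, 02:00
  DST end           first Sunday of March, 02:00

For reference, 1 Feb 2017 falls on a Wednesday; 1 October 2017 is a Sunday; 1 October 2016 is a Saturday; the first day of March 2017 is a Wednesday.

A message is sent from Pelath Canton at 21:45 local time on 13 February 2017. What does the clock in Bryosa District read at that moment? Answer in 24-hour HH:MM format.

1 February 2017 is a Wednesday, so the first Sunday is February 5 and the second is February 12.
1 October 2017 is a Sunday, so the first Saturday is October 7 and the third is October 21.
13 February 2017 lies within the daylight-saving period (12 February – 21 October), so Pelath Canton is on daylight time, UTC−09:00.
21:45 Pelath Canton + 9h = 06:45 UTC (rolling into the next day, 14 February 2017).
1 October 2016 is a Saturday, so the first Sunday is October 2 and the fourth is October 23.
1 March 2017 is a Wednesday, so the first Sunday is March 5.
At the standard offset (UTC−10:30), 06:45 UTC − 10h30m = 20:15 Bryosa District standard time (rolling into the previous day, 13 February 2017).
Daylight saving runs 23 October 2016 – 5 March 2017; the standard-time date in Bryosa District, 13 February 2017, is inside that window, so Bryosa District is at UTC−09:30.
06:45 UTC − 9h30m = 21:15 Bryosa District (rolling into the previous day, 13 February 2017).

21:15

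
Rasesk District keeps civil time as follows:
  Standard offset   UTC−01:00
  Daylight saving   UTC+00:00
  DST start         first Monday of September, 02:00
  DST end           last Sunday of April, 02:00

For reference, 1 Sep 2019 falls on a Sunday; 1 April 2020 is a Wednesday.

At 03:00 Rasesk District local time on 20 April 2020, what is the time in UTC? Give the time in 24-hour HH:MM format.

03:00

1 September 2019 is a Sunday, so the first Monday is September 2.
1 April 2020 is a Wednesday, so Sundays fall on 5, 12, 19, 26; the last is April 26.
20 April 2020 lies within the daylight-saving period (2 September 2019 – 26 April 2020), so Rasesk District is on daylight time, UTC+00:00.
03:00 local − 0h = 03:00 UTC.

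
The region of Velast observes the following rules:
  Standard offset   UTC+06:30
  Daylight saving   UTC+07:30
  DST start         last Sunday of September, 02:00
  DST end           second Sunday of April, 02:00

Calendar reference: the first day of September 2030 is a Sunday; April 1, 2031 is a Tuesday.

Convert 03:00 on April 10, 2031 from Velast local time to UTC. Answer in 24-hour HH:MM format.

1 September 2030 is a Sunday, so Sundays fall on 1, 8, 15, 22, 29; the last is September 29.
1 April 2031 is a Tuesday, so the first Sunday is April 6 and the second is April 13.
April 10, 2031 falls between 29 September 2030 and 13 April 2031, so daylight saving is in effect and Velast is at UTC+07:30.
03:00 local − 7h30m = 19:30 UTC (rolling into the previous day, 9 April 2031).

19:30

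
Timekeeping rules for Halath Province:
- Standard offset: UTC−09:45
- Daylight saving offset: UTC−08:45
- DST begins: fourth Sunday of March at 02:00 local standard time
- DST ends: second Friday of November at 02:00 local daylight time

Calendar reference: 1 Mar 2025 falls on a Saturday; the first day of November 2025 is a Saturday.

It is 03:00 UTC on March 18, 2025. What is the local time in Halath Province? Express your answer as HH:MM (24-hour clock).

17:15

1 March 2025 is a Saturday, so the first Sunday is March 2 and the fourth is March 23.
1 November 2025 is a Saturday, so the first Friday is November 7 and the second is November 14.
At the standard offset (UTC−09:45), 03:00 UTC − 9h45m = 17:15 Halath Province standard time (rolling into the previous day, 17 March 2025).
Daylight saving runs 23 March – 14 November; the standard-time date in Halath Province, March 17, 2025, is outside that window, so Halath Province is on standard time at UTC−09:45.
03:00 UTC − 9h45m = 17:15 local (rolling into the previous day, 17 March 2025).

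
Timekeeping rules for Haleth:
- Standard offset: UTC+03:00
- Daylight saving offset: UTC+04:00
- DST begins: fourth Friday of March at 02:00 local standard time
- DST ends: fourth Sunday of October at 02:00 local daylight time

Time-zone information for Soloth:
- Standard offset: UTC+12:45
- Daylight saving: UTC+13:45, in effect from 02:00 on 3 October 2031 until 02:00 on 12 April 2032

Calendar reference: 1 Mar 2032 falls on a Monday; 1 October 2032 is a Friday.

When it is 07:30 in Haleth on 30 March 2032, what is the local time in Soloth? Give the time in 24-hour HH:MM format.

17:15

1 March 2032 is a Monday, so the first Friday is March 5 and the fourth is March 26.
1 October 2032 is a Friday, so the first Sunday is October 3 and the fourth is October 24.
30 March 2032 falls between 26 March and 24 October, so daylight saving is in effect and Haleth is at UTC+04:00.
07:30 Haleth − 4h = 03:30 UTC.
At the standard offset (UTC+12:45), 03:30 UTC + 12h45m = 16:15 Soloth standard time.
The standard-time date in Soloth, 30 March 2032, falls between 3 October 2031 and 12 April 2032, so daylight saving is in effect and Soloth is at UTC+13:45.
03:30 UTC + 13h45m = 17:15 Soloth.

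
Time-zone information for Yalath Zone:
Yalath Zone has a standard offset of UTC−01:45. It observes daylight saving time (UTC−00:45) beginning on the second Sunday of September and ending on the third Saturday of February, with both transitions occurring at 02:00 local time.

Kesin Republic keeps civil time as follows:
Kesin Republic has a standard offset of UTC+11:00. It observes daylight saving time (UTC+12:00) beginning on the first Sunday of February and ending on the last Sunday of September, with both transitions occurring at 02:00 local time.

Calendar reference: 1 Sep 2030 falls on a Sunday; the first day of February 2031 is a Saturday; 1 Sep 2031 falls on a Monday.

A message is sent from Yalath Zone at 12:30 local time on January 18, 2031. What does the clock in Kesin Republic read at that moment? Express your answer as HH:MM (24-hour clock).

1 September 2030 is a Sunday, so the first Sunday is September 1 and the second is September 8.
1 February 2031 is a Saturday, so the first Saturday is February 1 and the third is February 15.
January 18, 2031 lies within the daylight-saving period (8 September 2030 – 15 February 2031), so Yalath Zone is on daylight time, UTC−00:45.
12:30 Yalath Zone + 0h45m = 13:15 UTC.
1 February 2031 is a Saturday, so the first Sunday is February 2.
1 September 2031 is a Monday, so Sundays fall on 7, 14, 21, 28; the last is September 28.
At the standard offset (UTC+11:00), 13:15 UTC + 11h = 00:15 Kesin Republic standard time (rolling into the next day, 19 January 2031).
The standard-time date in Kesin Republic, January 19, 2031, does not fall between 2 February and 28 September, so daylight saving is not in effect and Kesin Republic is at UTC+11:00.
13:15 UTC + 11h = 00:15 Kesin Republic (rolling into the next day, 19 January 2031).

00:15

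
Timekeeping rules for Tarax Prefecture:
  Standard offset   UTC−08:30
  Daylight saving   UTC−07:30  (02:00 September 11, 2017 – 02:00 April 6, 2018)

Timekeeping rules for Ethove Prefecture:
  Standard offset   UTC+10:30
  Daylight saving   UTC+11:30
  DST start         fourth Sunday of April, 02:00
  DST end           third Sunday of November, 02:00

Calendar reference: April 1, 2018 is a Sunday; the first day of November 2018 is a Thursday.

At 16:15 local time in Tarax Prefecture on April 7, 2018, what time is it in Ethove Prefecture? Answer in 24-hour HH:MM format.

April 7, 2018 is outside the daylight-saving period (11 September 2017 – 6 April 2018), so Tarax Prefecture is on standard time, UTC−08:30.
16:15 Tarax Prefecture + 8h30m = 00:45 UTC (rolling into the next day, 8 April 2018).
1 April 2018 is a Sunday, so the first Sunday is April 1 and the fourth is April 22.
1 November 2018 is a Thursday, so the first Sunday is November 4 and the third is November 18.
At the standard offset (UTC+10:30), 00:45 UTC + 10h30m = 11:15 Ethove Prefecture standard time.
The standard-time date in Ethove Prefecture, April 8, 2018, is outside the daylight-saving period (22 April – 18 November), so Ethove Prefecture is on standard time, UTC+10:30.
00:45 UTC + 10h30m = 11:15 Ethove Prefecture.

11:15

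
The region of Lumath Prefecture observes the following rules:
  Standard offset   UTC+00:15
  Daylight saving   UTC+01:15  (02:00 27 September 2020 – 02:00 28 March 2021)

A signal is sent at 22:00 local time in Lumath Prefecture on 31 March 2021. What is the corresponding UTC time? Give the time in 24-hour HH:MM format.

21:45

31 March 2021 is outside the daylight-saving period (27 September 2020 – 28 March 2021), so Lumath Prefecture is on standard time, UTC+00:15.
22:00 local − 0h15m = 21:45 UTC.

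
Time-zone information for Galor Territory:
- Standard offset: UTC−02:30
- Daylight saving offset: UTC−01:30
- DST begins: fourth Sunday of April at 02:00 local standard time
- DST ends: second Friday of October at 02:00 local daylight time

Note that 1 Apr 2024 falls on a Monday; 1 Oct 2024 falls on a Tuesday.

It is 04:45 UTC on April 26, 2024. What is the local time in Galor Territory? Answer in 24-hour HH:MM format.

02:15

1 April 2024 is a Monday, so the first Sunday is April 7 and the fourth is April 28.
1 October 2024 is a Tuesday, so the first Friday is October 4 and the second is October 11.
At the standard offset (UTC−02:30), 04:45 UTC − 2h30m = 02:15 Galor Territory standard time.
The standard-time date in Galor Territory, April 26, 2024, is outside the daylight-saving period (28 April – 11 October), so Galor Territory is on standard time, UTC−02:30.
04:45 UTC − 2h30m = 02:15 local.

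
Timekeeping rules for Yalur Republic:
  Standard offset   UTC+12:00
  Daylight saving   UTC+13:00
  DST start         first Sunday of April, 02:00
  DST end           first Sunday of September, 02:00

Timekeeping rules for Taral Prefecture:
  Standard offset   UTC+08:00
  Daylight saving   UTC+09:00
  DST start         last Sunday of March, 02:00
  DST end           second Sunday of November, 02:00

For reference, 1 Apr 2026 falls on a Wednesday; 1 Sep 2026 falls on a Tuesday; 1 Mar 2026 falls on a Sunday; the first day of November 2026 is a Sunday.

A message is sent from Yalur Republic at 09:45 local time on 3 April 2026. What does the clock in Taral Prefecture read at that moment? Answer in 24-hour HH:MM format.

1 April 2026 is a Wednesday, so the first Sunday is April 5.
1 September 2026 is a Tuesday, so the first Sunday is September 6.
3 April 2026 does not fall between 5 April and 6 September, so daylight saving is not in effect and Yalur Republic is at UTC+12:00.
09:45 Yalur Republic − 12h = 21:45 UTC (rolling into the previous day, 2 April 2026).
1 March 2026 is a Sunday, so Sundays fall on 1, 8, 15, 22, 29; the last is March 29.
1 November 2026 is a Sunday, so the first Sunday is November 1 and the second is November 8.
At the standard offset (UTC+08:00), 21:45 UTC + 8h = 05:45 Taral Prefecture standard time (rolling into the next day, 3 April 2026).
The standard-time date in Taral Prefecture, 3 April 2026, lies within the daylight-saving period (29 March – 8 November), so Taral Prefecture is on daylight time, UTC+09:00.
21:45 UTC + 9h = 06:45 Taral Prefecture (rolling into the next day, 3 April 2026).

06:45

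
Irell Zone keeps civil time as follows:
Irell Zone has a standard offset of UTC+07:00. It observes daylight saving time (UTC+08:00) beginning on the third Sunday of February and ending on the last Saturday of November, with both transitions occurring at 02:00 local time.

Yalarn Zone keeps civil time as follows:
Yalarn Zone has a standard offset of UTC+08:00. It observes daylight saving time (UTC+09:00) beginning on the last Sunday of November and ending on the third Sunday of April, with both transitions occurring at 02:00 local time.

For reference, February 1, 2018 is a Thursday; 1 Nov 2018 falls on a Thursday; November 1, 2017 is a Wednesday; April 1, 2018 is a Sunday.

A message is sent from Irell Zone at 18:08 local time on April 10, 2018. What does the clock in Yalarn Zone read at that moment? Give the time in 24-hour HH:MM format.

19:08

1 February 2018 is a Thursday, so the first Sunday is February 4 and the third is February 18.
1 November 2018 is a Thursday, so Saturdays fall on 3, 10, 17, 24; the last is November 24.
Daylight saving runs 18 February – 24 November; April 10, 2018 is inside that window, so Irell Zone is at UTC+08:00.
18:08 Irell Zone − 8h = 10:08 UTC.
1 November 2017 is a Wednesday, so Sundays fall on 5, 12, 19, 26; the last is November 26.
1 April 2018 is a Sunday, so the first Sunday is April 1 and the third is April 15.
At the standard offset (UTC+08:00), 10:08 UTC + 8h = 18:08 Yalarn Zone standard time.
The standard-time date in Yalarn Zone, April 10, 2018, lies within the daylight-saving period (26 November 2017 – 15 April 2018), so Yalarn Zone is on daylight time, UTC+09:00.
10:08 UTC + 9h = 19:08 Yalarn Zone.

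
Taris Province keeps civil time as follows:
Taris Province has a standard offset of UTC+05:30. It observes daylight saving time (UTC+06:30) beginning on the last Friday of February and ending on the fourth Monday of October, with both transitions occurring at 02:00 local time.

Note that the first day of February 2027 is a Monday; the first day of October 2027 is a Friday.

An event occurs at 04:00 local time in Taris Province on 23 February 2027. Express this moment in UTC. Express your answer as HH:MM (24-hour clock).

1 February 2027 is a Monday, so Fridays fall on 5, 12, 19, 26; the last is February 26.
1 October 2027 is a Friday, so the first Monday is October 4 and the fourth is October 25.
23 February 2027 does not fall between 26 February and 25 October, so daylight saving is not in effect and Taris Province is at UTC+05:30.
04:00 local − 5h30m = 22:30 UTC (rolling into the previous day, 22 February 2027).

22:30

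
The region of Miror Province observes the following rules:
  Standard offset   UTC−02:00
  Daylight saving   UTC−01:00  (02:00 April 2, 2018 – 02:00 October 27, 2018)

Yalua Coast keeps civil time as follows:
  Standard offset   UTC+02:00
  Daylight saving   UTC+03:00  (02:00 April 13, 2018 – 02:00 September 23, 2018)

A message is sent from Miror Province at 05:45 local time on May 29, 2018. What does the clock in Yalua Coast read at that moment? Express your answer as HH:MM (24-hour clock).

09:45

May 29, 2018 falls between 2 April and 27 October, so daylight saving is in effect and Miror Province is at UTC−01:00.
05:45 Miror Province + 1h = 06:45 UTC.
At the standard offset (UTC+02:00), 06:45 UTC + 2h = 08:45 Yalua Coast standard time.
The standard-time date in Yalua Coast, May 29, 2018, lies within the daylight-saving period (13 April – 23 September), so Yalua Coast is on daylight time, UTC+03:00.
06:45 UTC + 3h = 09:45 Yalua Coast.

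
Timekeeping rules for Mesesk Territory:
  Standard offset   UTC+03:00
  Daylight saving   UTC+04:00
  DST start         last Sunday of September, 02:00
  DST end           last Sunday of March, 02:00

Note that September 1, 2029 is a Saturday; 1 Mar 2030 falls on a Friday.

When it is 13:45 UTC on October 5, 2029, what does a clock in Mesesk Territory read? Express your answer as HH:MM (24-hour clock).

1 September 2029 is a Saturday, so Sundays fall on 2, 9, 16, 23, 30; the last is September 30.
1 March 2030 is a Friday, so Sundays fall on 3, 10, 17, 24, 31; the last is March 31.
At the standard offset (UTC+03:00), 13:45 UTC + 3h = 16:45 Mesesk Territory standard time.
The standard-time date in Mesesk Territory, October 5, 2029, falls between 30 September 2029 and 31 March 2030, so daylight saving is in effect and Mesesk Territory is at UTC+04:00.
13:45 UTC + 4h = 17:45 local.

17:45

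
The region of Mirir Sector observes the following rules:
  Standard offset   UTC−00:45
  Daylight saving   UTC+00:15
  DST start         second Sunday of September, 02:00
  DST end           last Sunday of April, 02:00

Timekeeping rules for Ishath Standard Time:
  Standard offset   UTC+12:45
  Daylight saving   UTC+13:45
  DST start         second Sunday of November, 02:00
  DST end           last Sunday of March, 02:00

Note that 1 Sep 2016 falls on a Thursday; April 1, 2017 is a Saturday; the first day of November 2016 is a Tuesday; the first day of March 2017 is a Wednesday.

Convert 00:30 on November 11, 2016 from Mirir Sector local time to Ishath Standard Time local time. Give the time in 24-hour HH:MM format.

1 September 2016 is a Thursday, so the first Sunday is September 4 and the second is September 11.
1 April 2017 is a Saturday, so Sundays fall on 2, 9, 16, 23, 30; the last is April 30.
Daylight saving runs 11 September 2016 – 30 April 2017; November 11, 2016 is inside that window, so Mirir Sector is at UTC+00:15.
00:30 Mirir Sector − 0h15m = 00:15 UTC.
1 November 2016 is a Tuesday, so the first Sunday is November 6 and the second is November 13.
1 March 2017 is a Wednesday, so Sundays fall on 5, 12, 19, 26; the last is March 26.
At the standard offset (UTC+12:45), 00:15 UTC + 12h45m = 13:00 Ishath Standard Time standard time.
The standard-time date in Ishath Standard Time, November 11, 2016, is outside the daylight-saving period (13 November 2016 – 26 March 2017), so Ishath Standard Time is on standard time, UTC+12:45.
00:15 UTC + 12h45m = 13:00 Ishath Standard Time.

13:00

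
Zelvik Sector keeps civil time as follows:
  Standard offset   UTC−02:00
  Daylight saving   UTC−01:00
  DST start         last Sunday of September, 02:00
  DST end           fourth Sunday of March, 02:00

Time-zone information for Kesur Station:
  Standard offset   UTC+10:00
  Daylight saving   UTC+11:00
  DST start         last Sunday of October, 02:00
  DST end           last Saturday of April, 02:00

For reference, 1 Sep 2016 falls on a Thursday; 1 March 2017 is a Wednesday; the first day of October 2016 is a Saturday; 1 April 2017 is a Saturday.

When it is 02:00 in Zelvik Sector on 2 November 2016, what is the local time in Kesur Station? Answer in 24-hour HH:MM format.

14:00

1 September 2016 is a Thursday, so Sundays fall on 4, 11, 18, 25; the last is September 25.
1 March 2017 is a Wednesday, so the first Sunday is March 5 and the fourth is March 26.
2 November 2016 lies within the daylight-saving period (25 September 2016 – 26 March 2017), so Zelvik Sector is on daylight time, UTC−01:00.
02:00 Zelvik Sector + 1h = 03:00 UTC.
1 October 2016 is a Saturday, so Sundays fall on 2, 9, 16, 23, 30; the last is October 30.
1 April 2017 is a Saturday, so Saturdays fall on 1, 8, 15, 22, 29; the last is April 29.
At the standard offset (UTC+10:00), 03:00 UTC + 10h = 13:00 Kesur Station standard time.
Daylight saving runs 30 October 2016 – 29 April 2017; the standard-time date in Kesur Station, 2 November 2016, is inside that window, so Kesur Station is at UTC+11:00.
03:00 UTC + 11h = 14:00 Kesur Station.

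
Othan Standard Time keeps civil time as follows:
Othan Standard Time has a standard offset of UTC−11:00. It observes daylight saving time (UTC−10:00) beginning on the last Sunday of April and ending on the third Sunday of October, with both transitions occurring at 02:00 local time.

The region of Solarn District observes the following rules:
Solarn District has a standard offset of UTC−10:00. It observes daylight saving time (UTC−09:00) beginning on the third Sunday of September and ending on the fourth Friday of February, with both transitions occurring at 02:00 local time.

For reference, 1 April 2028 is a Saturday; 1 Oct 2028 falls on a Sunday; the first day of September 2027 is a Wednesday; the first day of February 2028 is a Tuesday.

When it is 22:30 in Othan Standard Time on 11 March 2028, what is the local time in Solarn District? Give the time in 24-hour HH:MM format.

1 April 2028 is a Saturday, so Sundays fall on 2, 9, 16, 23, 30; the last is April 30.
1 October 2028 is a Sunday, so the first Sunday is October 1 and the third is October 15.
11 March 2028 is outside the daylight-saving period (30 April – 15 October), so Othan Standard Time is on standard time, UTC−11:00.
22:30 Othan Standard Time + 11h = 09:30 UTC (rolling into the next day, 12 March 2028).
1 September 2027 is a Wednesday, so the first Sunday is September 5 and the third is September 19.
1 February 2028 is a Tuesday, so the first Friday is February 4 and the fourth is February 25.
At the standard offset (UTC−10:00), 09:30 UTC − 10h = 23:30 Solarn District standard time (rolling into the previous day, 11 March 2028).
The standard-time date in Solarn District, 11 March 2028, is outside the daylight-saving period (19 September 2027 – 25 February 2028), so Solarn District is on standard time, UTC−10:00.
09:30 UTC − 10h = 23:30 Solarn District (rolling into the previous day, 11 March 2028).

23:30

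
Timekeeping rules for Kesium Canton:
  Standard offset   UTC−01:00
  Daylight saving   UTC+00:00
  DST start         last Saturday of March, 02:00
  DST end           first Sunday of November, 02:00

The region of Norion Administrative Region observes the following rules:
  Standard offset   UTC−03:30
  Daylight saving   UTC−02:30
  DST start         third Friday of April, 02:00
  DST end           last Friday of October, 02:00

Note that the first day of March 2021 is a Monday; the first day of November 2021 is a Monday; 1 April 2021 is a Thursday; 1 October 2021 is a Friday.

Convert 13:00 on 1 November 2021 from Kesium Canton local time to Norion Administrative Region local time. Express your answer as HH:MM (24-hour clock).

09:30

1 March 2021 is a Monday, so Saturdays fall on 6, 13, 20, 27; the last is March 27.
1 November 2021 is a Monday, so the first Sunday is November 7.
1 November 2021 lies within the daylight-saving period (27 March – 7 November), so Kesium Canton is on daylight time, UTC+00:00.
13:00 Kesium Canton − 0h = 13:00 UTC.
1 April 2021 is a Thursday, so the first Friday is April 2 and the third is April 16.
1 October 2021 is a Friday, so Fridays fall on 1, 8, 15, 22, 29; the last is October 29.
At the standard offset (UTC−03:30), 13:00 UTC − 3h30m = 09:30 Norion Administrative Region standard time.
The standard-time date in Norion Administrative Region, 1 November 2021, is outside the daylight-saving period (16 April – 29 October), so Norion Administrative Region is on standard time, UTC−03:30.
13:00 UTC − 3h30m = 09:30 Norion Administrative Region.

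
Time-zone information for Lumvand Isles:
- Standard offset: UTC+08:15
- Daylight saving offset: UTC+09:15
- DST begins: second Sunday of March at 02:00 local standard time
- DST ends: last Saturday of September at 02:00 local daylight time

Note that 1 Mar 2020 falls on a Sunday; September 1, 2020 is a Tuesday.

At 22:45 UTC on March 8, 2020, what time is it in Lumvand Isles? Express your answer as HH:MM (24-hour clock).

08:00

1 March 2020 is a Sunday, so the first Sunday is March 1 and the second is March 8.
1 September 2020 is a Tuesday, so Saturdays fall on 5, 12, 19, 26; the last is September 26.
At the standard offset (UTC+08:15), 22:45 UTC + 8h15m = 07:00 Lumvand Isles standard time (rolling into the next day, 9 March 2020).
The standard-time date in Lumvand Isles, March 9, 2020, falls between 8 March and 26 September, so daylight saving is in effect and Lumvand Isles is at UTC+09:15.
22:45 UTC + 9h15m = 08:00 local (rolling into the next day, 9 March 2020).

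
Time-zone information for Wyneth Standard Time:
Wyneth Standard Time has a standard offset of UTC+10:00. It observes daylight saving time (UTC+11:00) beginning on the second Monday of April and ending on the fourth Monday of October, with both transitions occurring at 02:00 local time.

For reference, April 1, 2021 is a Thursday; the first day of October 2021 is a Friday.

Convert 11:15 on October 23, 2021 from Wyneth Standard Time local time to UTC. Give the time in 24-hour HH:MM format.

1 April 2021 is a Thursday, so the first Monday is April 5 and the second is April 12.
1 October 2021 is a Friday, so the first Monday is October 4 and the fourth is October 25.
October 23, 2021 falls between 12 April and 25 October, so daylight saving is in effect and Wyneth Standard Time is at UTC+11:00.
11:15 local − 11h = 00:15 UTC.

00:15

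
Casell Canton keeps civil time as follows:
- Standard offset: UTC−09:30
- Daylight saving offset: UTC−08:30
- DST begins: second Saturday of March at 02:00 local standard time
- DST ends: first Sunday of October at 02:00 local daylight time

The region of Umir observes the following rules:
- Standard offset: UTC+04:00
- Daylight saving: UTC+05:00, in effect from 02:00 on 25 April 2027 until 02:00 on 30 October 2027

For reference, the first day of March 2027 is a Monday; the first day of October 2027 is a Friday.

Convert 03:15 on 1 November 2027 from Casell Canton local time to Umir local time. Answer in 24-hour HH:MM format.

16:45

1 March 2027 is a Monday, so the first Saturday is March 6 and the second is March 13.
1 October 2027 is a Friday, so the first Sunday is October 3.
Daylight saving runs 13 March – 3 October; 1 November 2027 is outside that window, so Casell Canton is on standard time at UTC−09:30.
03:15 Casell Canton + 9h30m = 12:45 UTC.
At the standard offset (UTC+04:00), 12:45 UTC + 4h = 16:45 Umir standard time.
The standard-time date in Umir, 1 November 2027, does not fall between 25 April and 30 October, so daylight saving is not in effect and Umir is at UTC+04:00.
12:45 UTC + 4h = 16:45 Umir.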